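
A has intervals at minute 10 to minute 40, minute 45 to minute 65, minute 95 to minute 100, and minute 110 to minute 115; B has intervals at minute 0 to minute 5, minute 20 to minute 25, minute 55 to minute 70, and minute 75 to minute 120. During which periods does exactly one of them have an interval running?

A but not B: minute 10 to minute 20, minute 25 to minute 40, minute 45 to minute 55.
B but not A: minute 0 to minute 5, minute 65 to minute 70, minute 75 to minute 95, minute 100 to minute 110, minute 115 to minute 120.
Combining gives A △ B.

minute 0 to minute 5, minute 10 to minute 20, minute 25 to minute 40, minute 45 to minute 55, minute 65 to minute 70, minute 75 to minute 95, minute 100 to minute 110, minute 115 to minute 120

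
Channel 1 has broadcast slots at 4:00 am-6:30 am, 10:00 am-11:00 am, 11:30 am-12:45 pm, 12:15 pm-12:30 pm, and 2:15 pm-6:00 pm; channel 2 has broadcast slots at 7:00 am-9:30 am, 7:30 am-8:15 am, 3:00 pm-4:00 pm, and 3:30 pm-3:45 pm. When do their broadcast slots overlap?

First set merges to 4:00 am-6:30 am, 10:00 am-11:00 am, 11:30 am-12:45 pm, 2:15 pm-6:00 pm.
Second set merges to 7:00 am-9:30 am, 3:00 pm-4:00 pm.
4:00 am-6:30 am meets no B interval.
10:00 am-11:00 am meets no B interval.
11:30 am-12:45 pm meets no B interval.
2:15 pm-6:00 pm ∩ B → 3:00 pm-4:00 pm.

3:00 pm-4:00 pm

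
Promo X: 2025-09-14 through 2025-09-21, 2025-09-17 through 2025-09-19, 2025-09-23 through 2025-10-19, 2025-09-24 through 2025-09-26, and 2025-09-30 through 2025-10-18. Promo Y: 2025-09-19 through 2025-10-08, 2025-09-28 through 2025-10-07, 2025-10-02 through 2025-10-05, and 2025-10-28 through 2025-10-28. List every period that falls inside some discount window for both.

First set merges to 2025-09-14 through 2025-09-21, 2025-09-23 through 2025-10-19.
Second set merges to 2025-09-19 through 2025-10-08, 2025-10-28 through 2025-10-28.
2025-09-14 through 2025-09-21 overlaps B on 2025-09-19 through 2025-09-21.
2025-09-23 through 2025-10-19 overlaps B on 2025-09-23 through 2025-10-08.

2025-09-19 through 2025-09-21, 2025-09-23 through 2025-10-08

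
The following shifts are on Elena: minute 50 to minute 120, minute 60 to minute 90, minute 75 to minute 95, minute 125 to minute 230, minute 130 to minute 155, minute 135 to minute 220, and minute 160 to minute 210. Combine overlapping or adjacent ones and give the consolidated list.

minute 50 to minute 120, minute 125 to minute 230

minute 60 to minute 90 overlaps/touches minute 50 to minute 120 → extend to minute 50 to minute 120.
minute 75 to minute 95 overlaps/touches minute 50 to minute 120 → extend to minute 50 to minute 120.
minute 125 to minute 230 is disjoint → start new block.
minute 130 to minute 155 overlaps/touches minute 125 to minute 230 → extend to minute 125 to minute 230.
minute 135 to minute 220 overlaps/touches minute 125 to minute 230 → extend to minute 125 to minute 230.
minute 160 to minute 210 overlaps/touches minute 125 to minute 230 → extend to minute 125 to minute 230.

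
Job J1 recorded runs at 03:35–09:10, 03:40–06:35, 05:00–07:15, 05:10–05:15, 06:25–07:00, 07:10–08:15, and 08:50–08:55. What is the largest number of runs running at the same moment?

Sweep endpoints in order; track running count of active intervals.
Peak of 4 reached at 05:10.

4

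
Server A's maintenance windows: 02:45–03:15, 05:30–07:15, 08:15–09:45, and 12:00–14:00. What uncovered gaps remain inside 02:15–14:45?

After merging, the occupied span is 02:45-03:15, 05:30-07:15, 08:15-09:45, 12:00-14:00.
Gaps within 02:15-14:45: 02:15-02:45, 03:15-05:30, 07:15-08:15, 09:45-12:00, 14:00-14:45.

02:15-02:45, 03:15-05:30, 07:15-08:15, 09:45-12:00, 14:00-14:45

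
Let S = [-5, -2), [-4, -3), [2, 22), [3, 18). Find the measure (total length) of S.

23

Merged: [-5, -2), [2, 22).
Lengths: 3 + 20 = 23.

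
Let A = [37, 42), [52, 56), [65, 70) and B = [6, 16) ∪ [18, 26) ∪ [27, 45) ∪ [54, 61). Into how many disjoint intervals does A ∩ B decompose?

2

A ∩ B = [37, 42), [54, 56).
That is 2 disjoint pieces.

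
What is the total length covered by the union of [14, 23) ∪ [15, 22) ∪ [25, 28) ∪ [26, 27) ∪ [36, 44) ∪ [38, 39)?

Merged: [14, 23), [25, 28), [36, 44).
Lengths: 9 + 3 + 8 = 20.

20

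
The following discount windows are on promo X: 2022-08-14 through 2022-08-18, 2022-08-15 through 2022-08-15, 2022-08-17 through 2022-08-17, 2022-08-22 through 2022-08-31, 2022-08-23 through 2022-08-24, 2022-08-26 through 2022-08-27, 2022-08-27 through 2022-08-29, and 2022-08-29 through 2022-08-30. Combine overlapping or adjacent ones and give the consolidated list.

2022-08-15 through 2022-08-15 overlaps/touches 2022-08-14 through 2022-08-18 → extend to 2022-08-14 through 2022-08-18.
2022-08-17 through 2022-08-17 overlaps/touches 2022-08-14 through 2022-08-18 → extend to 2022-08-14 through 2022-08-18.
2022-08-22 through 2022-08-31 is disjoint → start new block.
2022-08-23 through 2022-08-24 overlaps/touches 2022-08-22 through 2022-08-31 → extend to 2022-08-22 through 2022-08-31.
2022-08-26 through 2022-08-27 overlaps/touches 2022-08-22 through 2022-08-31 → extend to 2022-08-22 through 2022-08-31.
2022-08-27 through 2022-08-29 overlaps/touches 2022-08-22 through 2022-08-31 → extend to 2022-08-22 through 2022-08-31.
2022-08-29 through 2022-08-30 overlaps/touches 2022-08-22 through 2022-08-31 → extend to 2022-08-22 through 2022-08-31.

2022-08-14 through 2022-08-18, 2022-08-22 through 2022-08-31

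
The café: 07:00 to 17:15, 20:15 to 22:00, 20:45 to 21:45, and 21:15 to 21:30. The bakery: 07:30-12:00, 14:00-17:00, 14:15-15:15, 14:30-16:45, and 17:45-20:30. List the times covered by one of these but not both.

07:00-07:30, 12:00-14:00, 17:00-17:15, 17:45-20:15, 20:30-22:00

Merge the first list: 07:00-17:15, 20:15-22:00.
Merge the second list: 07:30-12:00, 14:00-17:00, 17:45-20:30.
A \ B = 07:00-07:30, 12:00-14:00, 17:00-17:15, 20:30-22:00.
B \ A = 17:45-20:15.
Union of the two gives the symmetric difference.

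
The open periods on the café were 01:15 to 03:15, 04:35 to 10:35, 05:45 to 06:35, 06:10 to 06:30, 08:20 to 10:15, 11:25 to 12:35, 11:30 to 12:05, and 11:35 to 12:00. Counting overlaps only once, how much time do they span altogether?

Merged: 01:15–03:15, 04:35–10:35, 11:25–12:35.
Lengths: 2 h + 6 h + 1 h 10 min = 9 h 10 min.

9 h 10 min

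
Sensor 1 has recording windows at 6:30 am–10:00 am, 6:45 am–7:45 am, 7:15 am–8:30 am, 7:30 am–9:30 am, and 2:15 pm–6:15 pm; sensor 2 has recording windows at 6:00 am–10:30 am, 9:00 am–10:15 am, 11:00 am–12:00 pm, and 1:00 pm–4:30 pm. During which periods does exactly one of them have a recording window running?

First set merges to 6:30 am-10:00 am, 2:15 pm-6:15 pm.
Second set merges to 6:00 am-10:30 am, 11:00 am-12:00 pm, 1:00 pm-4:30 pm.
A but not B: 4:30 pm-6:15 pm.
B but not A: 6:00 am-6:30 am, 10:00 am-10:30 am, 11:00 am-12:00 pm, 1:00 pm-2:15 pm.
Combining gives A △ B.

6:00 am-6:30 am, 10:00 am-10:30 am, 11:00 am-12:00 pm, 1:00 pm-2:15 pm, 4:30 pm-6:15 pm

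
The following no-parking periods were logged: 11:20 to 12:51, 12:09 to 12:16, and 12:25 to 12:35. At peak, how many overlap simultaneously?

2

At 12:09, 2 of the intervals are simultaneously active.
No point has more.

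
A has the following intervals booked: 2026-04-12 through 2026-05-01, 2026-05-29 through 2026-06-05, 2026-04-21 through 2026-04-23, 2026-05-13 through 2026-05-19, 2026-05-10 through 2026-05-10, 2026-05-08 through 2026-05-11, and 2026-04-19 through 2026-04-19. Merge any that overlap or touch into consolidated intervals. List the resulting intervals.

Sort by start: 2026-04-12 through 2026-05-01, 2026-04-19 through 2026-04-19, 2026-04-21 through 2026-04-23, 2026-05-08 through 2026-05-11, 2026-05-10 through 2026-05-10, 2026-05-13 through 2026-05-19, 2026-05-29 through 2026-06-05.
2026-04-19 through 2026-04-19 overlaps/touches 2026-04-12 through 2026-05-01 → extend to 2026-04-12 through 2026-05-01.
2026-04-21 through 2026-04-23 overlaps/touches 2026-04-12 through 2026-05-01 → extend to 2026-04-12 through 2026-05-01.
2026-05-08 through 2026-05-11 is disjoint → start new block.
2026-05-10 through 2026-05-10 overlaps/touches 2026-05-08 through 2026-05-11 → extend to 2026-05-08 through 2026-05-11.
2026-05-13 through 2026-05-19 is disjoint → start new block.
2026-05-29 through 2026-06-05 is disjoint → start new block.

2026-04-12 through 2026-05-01, 2026-05-08 through 2026-05-11, 2026-05-13 through 2026-05-19, 2026-05-29 through 2026-06-05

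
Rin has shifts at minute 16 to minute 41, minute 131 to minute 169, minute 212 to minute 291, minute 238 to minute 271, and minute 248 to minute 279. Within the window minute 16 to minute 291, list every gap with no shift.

minute 41 to minute 131, minute 169 to minute 212

Covered (merged): minute 16 to minute 41, minute 131 to minute 169, minute 212 to minute 291.
Gaps within minute 16 to minute 291: minute 41 to minute 131, minute 169 to minute 212.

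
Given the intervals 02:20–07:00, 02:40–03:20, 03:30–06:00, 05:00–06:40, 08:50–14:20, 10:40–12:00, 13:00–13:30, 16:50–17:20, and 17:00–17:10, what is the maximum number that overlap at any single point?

3

At 05:00, 3 of the intervals are simultaneously active.
No point has more.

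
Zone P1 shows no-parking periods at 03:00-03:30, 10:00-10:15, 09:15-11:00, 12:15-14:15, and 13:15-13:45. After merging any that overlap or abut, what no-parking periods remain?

Sort by start: 03:00–03:30, 09:15–11:00, 10:00–10:15, 12:15–14:15, 13:15–13:45.
09:15–11:00 is disjoint → start new block.
10:00–10:15 overlaps/touches 09:15–11:00 → extend to 09:15–11:00.
12:15–14:15 is disjoint → start new block.
13:15–13:45 overlaps/touches 12:15–14:15 → extend to 12:15–14:15.

03:00–03:30, 09:15–11:00, 12:15–14:15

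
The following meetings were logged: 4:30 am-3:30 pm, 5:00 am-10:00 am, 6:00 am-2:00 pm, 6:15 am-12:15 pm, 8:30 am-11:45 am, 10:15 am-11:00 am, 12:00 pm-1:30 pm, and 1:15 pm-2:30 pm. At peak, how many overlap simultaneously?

5

Sweep endpoints in order; track running count of active intervals.
Peak of 5 reached at 8:30 am.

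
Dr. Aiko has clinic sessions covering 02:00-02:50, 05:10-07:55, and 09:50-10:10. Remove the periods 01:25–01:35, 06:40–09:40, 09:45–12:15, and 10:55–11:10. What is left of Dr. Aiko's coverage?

B, merged: 01:25–01:35, 06:40–09:40, 09:45–12:15.
02:00–02:50 is untouched.
05:10–07:55 with B removed leaves 05:10–06:40.
09:50–10:10 lies entirely inside B → drops out.

02:00–02:50, 05:10–06:40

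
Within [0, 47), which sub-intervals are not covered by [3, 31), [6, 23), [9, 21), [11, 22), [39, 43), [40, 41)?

After merging, the occupied span is [3, 31), [39, 43).
Gaps within [0, 47): [0, 3), [31, 39), [43, 47).

[0, 3) ∪ [31, 39) ∪ [43, 47)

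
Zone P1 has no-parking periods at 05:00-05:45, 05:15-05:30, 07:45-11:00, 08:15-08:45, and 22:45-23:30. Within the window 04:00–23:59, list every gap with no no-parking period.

04:00-05:00, 05:45-07:45, 11:00-22:45, 23:30-23:59

The merged coverage is 05:00-05:45, 07:45-11:00, 22:45-23:30.
Uncovered inside 04:00-23:59: 04:00-05:00, 05:45-07:45, 11:00-22:45, 23:30-23:59.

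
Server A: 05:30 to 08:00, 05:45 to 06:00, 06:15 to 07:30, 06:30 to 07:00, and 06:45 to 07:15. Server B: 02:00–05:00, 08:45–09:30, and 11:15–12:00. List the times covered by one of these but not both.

02:00–05:00, 05:30–08:00, 08:45–09:30, 11:15–12:00

First set merges to 05:30–08:00.
Only in the first: 05:30–08:00.
Only in the second: 02:00–05:00, 08:45–09:30, 11:15–12:00.
Together these are the periods covered by exactly one.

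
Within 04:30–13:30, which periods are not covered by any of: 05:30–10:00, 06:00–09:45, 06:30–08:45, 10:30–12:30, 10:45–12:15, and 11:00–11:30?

The merged coverage is 05:30-10:00, 10:30-12:30.
Uncovered inside 04:30-13:30: 04:30-05:30, 10:00-10:30, 12:30-13:30.

04:30-05:30, 10:00-10:30, 12:30-13:30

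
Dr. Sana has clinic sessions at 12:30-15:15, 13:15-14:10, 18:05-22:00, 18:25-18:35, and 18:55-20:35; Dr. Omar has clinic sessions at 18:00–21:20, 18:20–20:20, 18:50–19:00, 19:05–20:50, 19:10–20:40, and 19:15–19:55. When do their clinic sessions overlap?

Merge the first list: 12:30-15:15, 18:05-22:00.
Merge the second list: 18:00-21:20.
12:30-15:15 falls entirely outside B.
18:05-22:00 overlaps B on 18:05-21:20.

18:05-21:20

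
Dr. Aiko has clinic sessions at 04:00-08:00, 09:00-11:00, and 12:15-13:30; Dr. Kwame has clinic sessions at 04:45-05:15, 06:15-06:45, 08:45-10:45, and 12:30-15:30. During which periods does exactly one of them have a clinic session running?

A but not B: 04:00-04:45, 05:15-06:15, 06:45-08:00, 10:45-11:00, 12:15-12:30.
B but not A: 08:45-09:00, 13:30-15:30.
Combining gives A △ B.

04:00-04:45, 05:15-06:15, 06:45-08:00, 08:45-09:00, 10:45-11:00, 12:15-12:30, 13:30-15:30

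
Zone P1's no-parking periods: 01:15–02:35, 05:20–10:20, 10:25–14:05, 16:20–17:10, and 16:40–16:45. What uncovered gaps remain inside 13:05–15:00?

After merging, the occupied span is 01:15–02:35, 05:20–10:20, 10:25–14:05, 16:20–17:10.
Gaps within 13:05–15:00: 14:05–15:00.

14:05–15:00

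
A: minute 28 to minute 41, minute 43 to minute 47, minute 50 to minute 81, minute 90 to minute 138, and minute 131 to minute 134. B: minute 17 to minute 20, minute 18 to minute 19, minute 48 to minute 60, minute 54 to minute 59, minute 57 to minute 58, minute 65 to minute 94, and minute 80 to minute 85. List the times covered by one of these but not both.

A, merged: minute 28 to minute 41, minute 43 to minute 47, minute 50 to minute 81, minute 90 to minute 138.
B, merged: minute 17 to minute 20, minute 48 to minute 60, minute 65 to minute 94.
A but not B: minute 28 to minute 41, minute 43 to minute 47, minute 60 to minute 65, minute 94 to minute 138.
B but not A: minute 17 to minute 20, minute 48 to minute 50, minute 81 to minute 90.
Combining gives A △ B.

minute 17 to minute 20, minute 28 to minute 41, minute 43 to minute 47, minute 48 to minute 50, minute 60 to minute 65, minute 81 to minute 90, minute 94 to minute 138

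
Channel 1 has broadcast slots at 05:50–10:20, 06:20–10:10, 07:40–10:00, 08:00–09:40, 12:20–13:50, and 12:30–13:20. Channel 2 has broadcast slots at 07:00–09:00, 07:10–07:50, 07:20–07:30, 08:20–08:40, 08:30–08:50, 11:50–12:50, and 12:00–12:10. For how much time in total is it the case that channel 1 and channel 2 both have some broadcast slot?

First set merges to 05:50-10:20, 12:20-13:50.
Second set merges to 07:00-09:00, 11:50-12:50.
A ∩ B = 07:00-09:00, 12:20-12:50.
Total: 2 h + 30 min = 2 h 30 min.

2 h 30 min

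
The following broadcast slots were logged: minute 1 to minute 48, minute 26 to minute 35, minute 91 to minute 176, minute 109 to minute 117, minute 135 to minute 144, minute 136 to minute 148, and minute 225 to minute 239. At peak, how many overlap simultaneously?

Sweep endpoints in order; track running count of active intervals.
Peak of 3 reached at minute 136.

3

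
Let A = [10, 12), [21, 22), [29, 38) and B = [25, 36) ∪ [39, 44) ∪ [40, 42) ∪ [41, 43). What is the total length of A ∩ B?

Merge the second list: [25, 36), [39, 44).
A ∩ B = [29, 36).
Total: 7.

7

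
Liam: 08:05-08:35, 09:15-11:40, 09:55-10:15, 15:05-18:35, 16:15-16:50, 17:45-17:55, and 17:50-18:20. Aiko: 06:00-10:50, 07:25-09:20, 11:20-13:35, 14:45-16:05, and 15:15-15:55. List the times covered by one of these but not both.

06:00–08:05, 08:35–09:15, 10:50–11:20, 11:40–13:35, 14:45–15:05, 16:05–18:35

A, merged: 08:05–08:35, 09:15–11:40, 15:05–18:35.
B, merged: 06:00–10:50, 11:20–13:35, 14:45–16:05.
Only in the first: 10:50–11:20, 16:05–18:35.
Only in the second: 06:00–08:05, 08:35–09:15, 11:40–13:35, 14:45–15:05.
Together these are the periods covered by exactly one.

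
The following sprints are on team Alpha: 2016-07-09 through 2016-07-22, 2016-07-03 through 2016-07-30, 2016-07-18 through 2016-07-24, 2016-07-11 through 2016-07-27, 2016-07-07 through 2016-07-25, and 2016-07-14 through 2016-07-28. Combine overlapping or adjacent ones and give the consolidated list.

Sort by start: 2016-07-03 through 2016-07-30, 2016-07-07 through 2016-07-25, 2016-07-09 through 2016-07-22, 2016-07-11 through 2016-07-27, 2016-07-14 through 2016-07-28, 2016-07-18 through 2016-07-24.
2016-07-07 through 2016-07-25 overlaps/touches 2016-07-03 through 2016-07-30 → extend to 2016-07-03 through 2016-07-30.
2016-07-09 through 2016-07-22 overlaps/touches 2016-07-03 through 2016-07-30 → extend to 2016-07-03 through 2016-07-30.
2016-07-11 through 2016-07-27 overlaps/touches 2016-07-03 through 2016-07-30 → extend to 2016-07-03 through 2016-07-30.
2016-07-14 through 2016-07-28 overlaps/touches 2016-07-03 through 2016-07-30 → extend to 2016-07-03 through 2016-07-30.
2016-07-18 through 2016-07-24 overlaps/touches 2016-07-03 through 2016-07-30 → extend to 2016-07-03 through 2016-07-30.

2016-07-03 through 2016-07-30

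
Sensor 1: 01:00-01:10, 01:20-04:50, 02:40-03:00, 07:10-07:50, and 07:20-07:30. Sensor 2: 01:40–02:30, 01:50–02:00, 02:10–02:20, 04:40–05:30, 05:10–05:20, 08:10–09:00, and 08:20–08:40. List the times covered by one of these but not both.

A, merged: 01:00–01:10, 01:20–04:50, 07:10–07:50.
B, merged: 01:40–02:30, 04:40–05:30, 08:10–09:00.
Only in the first: 01:00–01:10, 01:20–01:40, 02:30–04:40, 07:10–07:50.
Only in the second: 04:50–05:30, 08:10–09:00.
Together these are the periods covered by exactly one.

01:00–01:10, 01:20–01:40, 02:30–04:40, 04:50–05:30, 07:10–07:50, 08:10–09:00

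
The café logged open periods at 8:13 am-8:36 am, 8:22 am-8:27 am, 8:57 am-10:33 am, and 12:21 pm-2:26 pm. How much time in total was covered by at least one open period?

4 h 4 min

Merged: 8:13 am–8:36 am, 8:57 am–10:33 am, 12:21 pm–2:26 pm.
Lengths: 23 min + 1 h 36 min + 2 h 5 min = 4 h 4 min.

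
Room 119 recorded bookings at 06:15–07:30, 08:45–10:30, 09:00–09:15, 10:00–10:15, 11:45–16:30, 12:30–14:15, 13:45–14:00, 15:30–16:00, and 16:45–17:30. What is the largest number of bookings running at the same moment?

3

At 13:45, 3 of the intervals are simultaneously active.
No point has more.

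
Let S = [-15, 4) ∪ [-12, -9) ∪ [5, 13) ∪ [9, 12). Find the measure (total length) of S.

27

Merged: [-15, 4), [5, 13).
Lengths: 19 + 8 = 27.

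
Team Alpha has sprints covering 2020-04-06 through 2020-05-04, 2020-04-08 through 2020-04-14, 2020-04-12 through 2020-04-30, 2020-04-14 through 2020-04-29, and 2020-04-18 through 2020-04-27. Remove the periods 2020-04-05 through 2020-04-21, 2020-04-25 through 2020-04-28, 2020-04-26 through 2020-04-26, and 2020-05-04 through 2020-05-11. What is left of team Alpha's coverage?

First set merges to 2020-04-06 through 2020-05-04.
Second set merges to 2020-04-05 through 2020-04-21, 2020-04-25 through 2020-04-28, 2020-05-04 through 2020-05-11.
2020-04-06 through 2020-05-04 minus B → 2020-04-22 through 2020-04-24, 2020-04-29 through 2020-05-03.

2020-04-22 through 2020-04-24, 2020-04-29 through 2020-05-03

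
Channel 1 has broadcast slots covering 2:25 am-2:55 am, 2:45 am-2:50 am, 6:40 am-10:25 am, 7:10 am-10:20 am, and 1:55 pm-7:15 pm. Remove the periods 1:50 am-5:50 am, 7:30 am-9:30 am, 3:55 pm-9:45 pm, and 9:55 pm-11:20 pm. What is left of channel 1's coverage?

6:40 am–7:30 am, 9:30 am–10:25 am, 1:55 pm–3:55 pm

First set merges to 2:25 am–2:55 am, 6:40 am–10:25 am, 1:55 pm–7:15 pm.
2:25 am–2:55 am: fully covered by B → removed.
6:40 am–10:25 am minus B → 6:40 am–7:30 am, 9:30 am–10:25 am.
1:55 pm–7:15 pm minus B → 1:55 pm–3:55 pm.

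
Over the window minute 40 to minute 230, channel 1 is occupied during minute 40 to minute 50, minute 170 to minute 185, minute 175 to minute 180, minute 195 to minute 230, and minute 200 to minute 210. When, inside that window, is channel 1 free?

minute 50 to minute 170, minute 185 to minute 195

After merging, the occupied span is minute 40 to minute 50, minute 170 to minute 185, minute 195 to minute 230.
Gaps within minute 40 to minute 230: minute 50 to minute 170, minute 185 to minute 195.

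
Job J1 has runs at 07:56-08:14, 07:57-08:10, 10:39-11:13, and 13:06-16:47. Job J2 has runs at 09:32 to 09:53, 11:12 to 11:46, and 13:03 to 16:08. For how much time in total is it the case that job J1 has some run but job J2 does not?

1 h 30 min

First set merges to 07:56-08:14, 10:39-11:13, 13:06-16:47.
A \ B = 07:56-08:14, 10:39-11:12, 16:08-16:47.
Total: 18 min + 33 min + 39 min = 1 h 30 min.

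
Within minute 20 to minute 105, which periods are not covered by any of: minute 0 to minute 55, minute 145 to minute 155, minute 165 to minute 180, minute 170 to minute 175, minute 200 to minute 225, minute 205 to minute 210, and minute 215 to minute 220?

minute 55 to minute 105

Covered (merged): minute 0 to minute 55, minute 145 to minute 155, minute 165 to minute 180, minute 200 to minute 225.
Uncovered inside minute 20 to minute 105: minute 55 to minute 105.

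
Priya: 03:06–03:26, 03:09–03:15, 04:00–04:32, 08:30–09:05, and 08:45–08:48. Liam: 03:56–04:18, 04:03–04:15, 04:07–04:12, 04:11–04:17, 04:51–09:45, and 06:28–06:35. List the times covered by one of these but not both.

03:06–03:26, 03:56–04:00, 04:18–04:32, 04:51–08:30, 09:05–09:45

First set merges to 03:06–03:26, 04:00–04:32, 08:30–09:05.
Second set merges to 03:56–04:18, 04:51–09:45.
A but not B: 03:06–03:26, 04:18–04:32.
B but not A: 03:56–04:00, 04:51–08:30, 09:05–09:45.
Combining gives A △ B.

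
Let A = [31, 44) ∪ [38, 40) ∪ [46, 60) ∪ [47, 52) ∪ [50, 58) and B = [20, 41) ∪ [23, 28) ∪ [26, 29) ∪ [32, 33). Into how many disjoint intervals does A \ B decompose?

Merge the first list: [31, 44), [46, 60).
Merge the second list: [20, 41).
A \ B = [41, 44), [46, 60).
That is 2 disjoint pieces.

2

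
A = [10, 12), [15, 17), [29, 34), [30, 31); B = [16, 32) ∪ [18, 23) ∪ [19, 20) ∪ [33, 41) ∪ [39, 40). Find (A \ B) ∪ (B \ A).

A, merged: [10, 12), [15, 17), [29, 34).
B, merged: [16, 32), [33, 41).
Only in the first: [10, 12), [15, 16), [32, 33).
Only in the second: [17, 29), [34, 41).
Together these are the periods covered by exactly one.

[10, 12) ∪ [15, 16) ∪ [17, 29) ∪ [32, 33) ∪ [34, 41)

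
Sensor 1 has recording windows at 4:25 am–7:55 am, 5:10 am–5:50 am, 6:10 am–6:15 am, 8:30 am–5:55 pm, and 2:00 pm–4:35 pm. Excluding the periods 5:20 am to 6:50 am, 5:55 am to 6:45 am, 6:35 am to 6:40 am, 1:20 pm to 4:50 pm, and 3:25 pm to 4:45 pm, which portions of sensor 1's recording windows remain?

A, merged: 4:25 am–7:55 am, 8:30 am–5:55 pm.
B, merged: 5:20 am–6:50 am, 1:20 pm–4:50 pm.
4:25 am–7:55 am with B removed leaves 4:25 am–5:20 am, 6:50 am–7:55 am.
8:30 am–5:55 pm with B removed leaves 8:30 am–1:20 pm, 4:50 pm–5:55 pm.

4:25 am–5:20 am, 6:50 am–7:55 am, 8:30 am–1:20 pm, 4:50 pm–5:55 pm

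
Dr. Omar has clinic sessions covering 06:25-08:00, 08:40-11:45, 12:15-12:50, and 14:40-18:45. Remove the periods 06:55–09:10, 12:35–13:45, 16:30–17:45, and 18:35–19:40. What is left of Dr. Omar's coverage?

06:25–06:55, 09:10–11:45, 12:15–12:35, 14:40–16:30, 17:45–18:35

06:25–08:00 minus B → 06:25–06:55.
08:40–11:45 minus B → 09:10–11:45.
12:15–12:50 minus B → 12:15–12:35.
14:40–18:45 minus B → 14:40–16:30, 17:45–18:35.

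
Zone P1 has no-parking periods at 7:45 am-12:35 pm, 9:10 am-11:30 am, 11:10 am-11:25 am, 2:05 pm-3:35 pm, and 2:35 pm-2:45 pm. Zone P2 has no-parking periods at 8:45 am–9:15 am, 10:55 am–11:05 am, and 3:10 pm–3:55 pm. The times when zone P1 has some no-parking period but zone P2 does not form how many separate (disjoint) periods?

Merge the first list: 7:45 am–12:35 pm, 2:05 pm–3:35 pm.
A \ B = 7:45 am–8:45 am, 9:15 am–10:55 am, 11:05 am–12:35 pm, 2:05 pm–3:10 pm.
That is 4 disjoint pieces.

4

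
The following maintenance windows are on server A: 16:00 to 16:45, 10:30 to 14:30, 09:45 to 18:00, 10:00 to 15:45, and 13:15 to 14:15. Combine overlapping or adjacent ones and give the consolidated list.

Sort by start: 09:45–18:00, 10:00–15:45, 10:30–14:30, 13:15–14:15, 16:00–16:45.
10:00–15:45 overlaps/touches 09:45–18:00 → extend to 09:45–18:00.
10:30–14:30 overlaps/touches 09:45–18:00 → extend to 09:45–18:00.
13:15–14:15 overlaps/touches 09:45–18:00 → extend to 09:45–18:00.
16:00–16:45 overlaps/touches 09:45–18:00 → extend to 09:45–18:00.

09:45–18:00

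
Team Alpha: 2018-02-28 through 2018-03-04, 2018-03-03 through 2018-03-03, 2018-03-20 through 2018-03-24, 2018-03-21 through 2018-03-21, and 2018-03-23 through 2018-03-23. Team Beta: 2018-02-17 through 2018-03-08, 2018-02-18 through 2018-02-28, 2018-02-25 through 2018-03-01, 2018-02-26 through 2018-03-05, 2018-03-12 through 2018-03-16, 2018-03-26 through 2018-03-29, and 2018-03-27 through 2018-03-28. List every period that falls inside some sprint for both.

First set merges to 2018-02-28 through 2018-03-04, 2018-03-20 through 2018-03-24.
Second set merges to 2018-02-17 through 2018-03-08, 2018-03-12 through 2018-03-16, 2018-03-26 through 2018-03-29.
2018-02-28 through 2018-03-04 meets the second set on 2018-02-28 through 2018-03-04.
2018-03-20 through 2018-03-24: no overlap with the second set.

2018-02-28 through 2018-03-04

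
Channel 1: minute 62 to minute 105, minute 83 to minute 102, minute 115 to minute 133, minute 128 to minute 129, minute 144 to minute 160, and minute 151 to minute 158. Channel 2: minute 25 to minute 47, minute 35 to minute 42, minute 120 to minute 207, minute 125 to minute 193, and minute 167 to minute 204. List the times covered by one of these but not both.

minute 25 to minute 47, minute 62 to minute 105, minute 115 to minute 120, minute 133 to minute 144, minute 160 to minute 207

A, merged: minute 62 to minute 105, minute 115 to minute 133, minute 144 to minute 160.
B, merged: minute 25 to minute 47, minute 120 to minute 207.
A \ B = minute 62 to minute 105, minute 115 to minute 120.
B \ A = minute 25 to minute 47, minute 133 to minute 144, minute 160 to minute 207.
Union of the two gives the symmetric difference.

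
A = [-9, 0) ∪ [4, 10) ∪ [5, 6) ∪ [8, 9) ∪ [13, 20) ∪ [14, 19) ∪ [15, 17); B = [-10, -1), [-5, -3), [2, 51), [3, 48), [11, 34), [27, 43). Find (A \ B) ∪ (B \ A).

[-10, -9) ∪ [-1, 0) ∪ [2, 4) ∪ [10, 13) ∪ [20, 51)

A, merged: [-9, 0), [4, 10), [13, 20).
B, merged: [-10, -1), [2, 51).
A but not B: [-1, 0).
B but not A: [-10, -9), [2, 4), [10, 13), [20, 51).
Combining gives A △ B.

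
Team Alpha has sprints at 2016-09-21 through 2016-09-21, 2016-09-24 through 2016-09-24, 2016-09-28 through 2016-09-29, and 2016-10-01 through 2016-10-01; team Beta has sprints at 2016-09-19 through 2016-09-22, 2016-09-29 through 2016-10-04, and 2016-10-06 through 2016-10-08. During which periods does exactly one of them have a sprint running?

A \ B = 2016-09-24 through 2016-09-24, 2016-09-28 through 2016-09-28.
B \ A = 2016-09-19 through 2016-09-20, 2016-09-22 through 2016-09-22, 2016-09-30 through 2016-09-30, 2016-10-02 through 2016-10-04, 2016-10-06 through 2016-10-08.
Union of the two gives the symmetric difference.

2016-09-19 through 2016-09-20, 2016-09-22 through 2016-09-22, 2016-09-24 through 2016-09-24, 2016-09-28 through 2016-09-28, 2016-09-30 through 2016-09-30, 2016-10-02 through 2016-10-04, 2016-10-06 through 2016-10-08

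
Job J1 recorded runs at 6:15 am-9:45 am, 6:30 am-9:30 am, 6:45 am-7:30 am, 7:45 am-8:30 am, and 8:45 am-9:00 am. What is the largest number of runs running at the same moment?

Sweep endpoints in order; track running count of active intervals.
Peak of 3 reached at 6:45 am.

3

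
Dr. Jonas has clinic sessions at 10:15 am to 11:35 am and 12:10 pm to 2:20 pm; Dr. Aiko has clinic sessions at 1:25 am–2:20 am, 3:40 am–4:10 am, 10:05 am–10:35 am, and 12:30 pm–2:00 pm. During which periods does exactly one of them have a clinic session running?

A but not B: 10:35 am–11:35 am, 12:10 pm–12:30 pm, 2:00 pm–2:20 pm.
B but not A: 1:25 am–2:20 am, 3:40 am–4:10 am, 10:05 am–10:15 am.
Combining gives A △ B.

1:25 am–2:20 am, 3:40 am–4:10 am, 10:05 am–10:15 am, 10:35 am–11:35 am, 12:10 pm–12:30 pm, 2:00 pm–2:20 pm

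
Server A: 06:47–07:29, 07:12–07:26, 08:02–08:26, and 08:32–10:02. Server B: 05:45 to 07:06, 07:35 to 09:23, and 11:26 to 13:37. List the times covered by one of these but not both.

05:45-06:47, 07:06-07:29, 07:35-08:02, 08:26-08:32, 09:23-10:02, 11:26-13:37

Merge the first list: 06:47-07:29, 08:02-08:26, 08:32-10:02.
Only in the first: 07:06-07:29, 09:23-10:02.
Only in the second: 05:45-06:47, 07:35-08:02, 08:26-08:32, 11:26-13:37.
Together these are the periods covered by exactly one.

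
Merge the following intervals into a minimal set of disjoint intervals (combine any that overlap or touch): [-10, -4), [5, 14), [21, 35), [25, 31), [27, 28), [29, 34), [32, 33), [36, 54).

[5, 14) is disjoint → start new block.
[21, 35) is disjoint → start new block.
[25, 31) overlaps/touches [21, 35) → extend to [21, 35).
[27, 28) overlaps/touches [21, 35) → extend to [21, 35).
[29, 34) overlaps/touches [21, 35) → extend to [21, 35).
[32, 33) overlaps/touches [21, 35) → extend to [21, 35).
[36, 54) is disjoint → start new block.

[-10, -4) ∪ [5, 14) ∪ [21, 35) ∪ [36, 54)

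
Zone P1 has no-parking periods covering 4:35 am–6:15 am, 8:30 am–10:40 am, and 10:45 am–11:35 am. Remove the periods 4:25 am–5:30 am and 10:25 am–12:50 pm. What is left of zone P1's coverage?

5:30 am–6:15 am, 8:30 am–10:25 am

4:35 am–6:15 am minus B → 5:30 am–6:15 am.
8:30 am–10:40 am minus B → 8:30 am–10:25 am.
10:45 am–11:35 am: fully covered by B → removed.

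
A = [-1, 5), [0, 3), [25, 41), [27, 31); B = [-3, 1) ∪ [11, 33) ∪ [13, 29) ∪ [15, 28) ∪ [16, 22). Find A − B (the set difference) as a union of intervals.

A, merged: [-1, 5), [25, 41).
B, merged: [-3, 1), [11, 33).
[-1, 5) with B removed leaves [1, 5).
[25, 41) with B removed leaves [33, 41).

[1, 5) ∪ [33, 41)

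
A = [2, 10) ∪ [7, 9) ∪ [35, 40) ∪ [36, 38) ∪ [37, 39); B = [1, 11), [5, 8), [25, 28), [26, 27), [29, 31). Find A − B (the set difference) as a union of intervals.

[35, 40)

A, merged: [2, 10), [35, 40).
B, merged: [1, 11), [25, 28), [29, 31).
[2, 10): fully covered by B → removed.
[35, 40): no B overlap → unchanged.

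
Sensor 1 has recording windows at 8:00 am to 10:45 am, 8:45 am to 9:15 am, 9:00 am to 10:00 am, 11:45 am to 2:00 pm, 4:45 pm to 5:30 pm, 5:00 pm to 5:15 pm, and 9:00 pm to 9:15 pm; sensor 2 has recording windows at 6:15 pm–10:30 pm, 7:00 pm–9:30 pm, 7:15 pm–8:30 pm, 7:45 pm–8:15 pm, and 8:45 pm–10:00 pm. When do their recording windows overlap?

9:00 pm-9:15 pm

First set merges to 8:00 am-10:45 am, 11:45 am-2:00 pm, 4:45 pm-5:30 pm, 9:00 pm-9:15 pm.
Second set merges to 6:15 pm-10:30 pm.
8:00 am-10:45 am falls entirely outside B.
11:45 am-2:00 pm falls entirely outside B.
4:45 pm-5:30 pm falls entirely outside B.
9:00 pm-9:15 pm overlaps B on 9:00 pm-9:15 pm.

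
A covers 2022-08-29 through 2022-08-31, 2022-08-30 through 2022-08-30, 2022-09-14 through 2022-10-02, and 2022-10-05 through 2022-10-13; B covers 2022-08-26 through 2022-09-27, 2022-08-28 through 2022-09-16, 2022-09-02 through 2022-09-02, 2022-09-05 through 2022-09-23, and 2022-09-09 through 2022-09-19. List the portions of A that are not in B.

2022-09-28 through 2022-10-02, 2022-10-05 through 2022-10-13

A, merged: 2022-08-29 through 2022-08-31, 2022-09-14 through 2022-10-02, 2022-10-05 through 2022-10-13.
B, merged: 2022-08-26 through 2022-09-27.
2022-08-29 through 2022-08-31: fully covered by B → removed.
2022-09-14 through 2022-10-02 minus B → 2022-09-28 through 2022-10-02.
2022-10-05 through 2022-10-13: no B overlap → unchanged.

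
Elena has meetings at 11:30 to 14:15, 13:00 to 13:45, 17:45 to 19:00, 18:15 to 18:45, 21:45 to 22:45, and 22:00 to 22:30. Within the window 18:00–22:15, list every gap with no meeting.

Covered (merged): 11:30–14:15, 17:45–19:00, 21:45–22:45.
Gaps within 18:00–22:15: 19:00–21:45.

19:00–21:45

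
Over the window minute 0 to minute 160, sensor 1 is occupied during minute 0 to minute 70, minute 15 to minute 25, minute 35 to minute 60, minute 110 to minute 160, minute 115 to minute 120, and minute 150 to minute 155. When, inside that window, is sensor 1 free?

The merged coverage is minute 0 to minute 70, minute 110 to minute 160.
Uncovered inside minute 0 to minute 160: minute 70 to minute 110.

minute 70 to minute 110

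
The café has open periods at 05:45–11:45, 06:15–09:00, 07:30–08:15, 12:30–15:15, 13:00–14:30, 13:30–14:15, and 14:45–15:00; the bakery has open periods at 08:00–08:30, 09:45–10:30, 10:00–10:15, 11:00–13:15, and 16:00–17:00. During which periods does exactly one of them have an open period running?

First set merges to 05:45–11:45, 12:30–15:15.
Second set merges to 08:00–08:30, 09:45–10:30, 11:00–13:15, 16:00–17:00.
A \ B = 05:45–08:00, 08:30–09:45, 10:30–11:00, 13:15–15:15.
B \ A = 11:45–12:30, 16:00–17:00.
Union of the two gives the symmetric difference.

05:45–08:00, 08:30–09:45, 10:30–11:00, 11:45–12:30, 13:15–15:15, 16:00–17:00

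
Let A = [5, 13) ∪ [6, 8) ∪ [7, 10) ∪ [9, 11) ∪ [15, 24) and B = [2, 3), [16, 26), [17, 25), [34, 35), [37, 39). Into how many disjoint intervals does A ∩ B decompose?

Merge the first list: [5, 13), [15, 24).
Merge the second list: [2, 3), [16, 26), [34, 35), [37, 39).
A ∩ B = [16, 24).
That is 1 disjoint piece.

1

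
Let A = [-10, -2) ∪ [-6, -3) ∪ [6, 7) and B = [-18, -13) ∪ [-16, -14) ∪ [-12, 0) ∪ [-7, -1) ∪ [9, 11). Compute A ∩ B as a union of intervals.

[-10, -2)

Merge the first list: [-10, -2), [6, 7).
Merge the second list: [-18, -13), [-12, 0), [9, 11).
[-10, -2) overlaps B on [-10, -2).
[6, 7) falls entirely outside B.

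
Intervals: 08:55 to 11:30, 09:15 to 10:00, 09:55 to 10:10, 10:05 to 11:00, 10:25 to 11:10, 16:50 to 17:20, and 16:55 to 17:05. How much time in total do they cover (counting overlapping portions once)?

3 h 5 min

Merged: 08:55–11:30, 16:50–17:20.
Lengths: 2 h 35 min + 30 min = 3 h 5 min.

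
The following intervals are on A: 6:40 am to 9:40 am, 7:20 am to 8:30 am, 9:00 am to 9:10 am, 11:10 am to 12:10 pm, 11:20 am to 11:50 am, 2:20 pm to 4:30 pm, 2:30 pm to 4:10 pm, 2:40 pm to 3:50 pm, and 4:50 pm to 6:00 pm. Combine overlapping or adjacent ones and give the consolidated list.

6:40 am–9:40 am, 11:10 am–12:10 pm, 2:20 pm–4:30 pm, 4:50 pm–6:00 pm

7:20 am–8:30 am overlaps/touches 6:40 am–9:40 am → extend to 6:40 am–9:40 am.
9:00 am–9:10 am overlaps/touches 6:40 am–9:40 am → extend to 6:40 am–9:40 am.
11:10 am–12:10 pm is disjoint → start new block.
11:20 am–11:50 am overlaps/touches 11:10 am–12:10 pm → extend to 11:10 am–12:10 pm.
2:20 pm–4:30 pm is disjoint → start new block.
2:30 pm–4:10 pm overlaps/touches 2:20 pm–4:30 pm → extend to 2:20 pm–4:30 pm.
2:40 pm–3:50 pm overlaps/touches 2:20 pm–4:30 pm → extend to 2:20 pm–4:30 pm.
4:50 pm–6:00 pm is disjoint → start new block.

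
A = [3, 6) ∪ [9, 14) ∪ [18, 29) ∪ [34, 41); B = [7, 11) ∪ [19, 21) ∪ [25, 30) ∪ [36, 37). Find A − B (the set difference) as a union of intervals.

[3, 6) ∪ [11, 14) ∪ [18, 19) ∪ [21, 25) ∪ [34, 36) ∪ [37, 41)

[3, 6): nothing removed.
[9, 14) \ B = [11, 14).
[18, 29) \ B = [18, 19), [21, 25).
[34, 41) \ B = [34, 36), [37, 41).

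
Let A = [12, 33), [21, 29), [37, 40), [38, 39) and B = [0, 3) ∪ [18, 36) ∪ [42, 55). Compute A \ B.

Merge the first list: [12, 33), [37, 40).
[12, 33) minus B → [12, 18).
[37, 40): no B overlap → unchanged.

[12, 18) ∪ [37, 40)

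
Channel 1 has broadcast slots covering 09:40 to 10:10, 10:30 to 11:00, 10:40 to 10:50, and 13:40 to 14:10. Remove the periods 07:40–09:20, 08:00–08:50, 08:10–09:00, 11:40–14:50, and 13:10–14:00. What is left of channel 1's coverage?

First set merges to 09:40–10:10, 10:30–11:00, 13:40–14:10.
Second set merges to 07:40–09:20, 11:40–14:50.
09:40–10:10 is untouched.
10:30–11:00 is untouched.
13:40–14:10 lies entirely inside B → drops out.

09:40–10:10, 10:30–11:00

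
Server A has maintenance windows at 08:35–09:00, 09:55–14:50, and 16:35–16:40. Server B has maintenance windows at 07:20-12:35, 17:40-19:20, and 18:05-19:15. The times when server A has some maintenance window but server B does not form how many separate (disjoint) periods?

B, merged: 07:20–12:35, 17:40–19:20.
A \ B = 12:35–14:50, 16:35–16:40.
That is 2 disjoint pieces.

2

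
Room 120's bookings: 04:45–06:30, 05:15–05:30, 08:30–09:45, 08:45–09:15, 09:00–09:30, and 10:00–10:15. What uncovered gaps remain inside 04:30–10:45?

04:30–04:45, 06:30–08:30, 09:45–10:00, 10:15–10:45

The merged coverage is 04:45–06:30, 08:30–09:45, 10:00–10:15.
Complement within 04:30–10:45: 04:30–04:45, 06:30–08:30, 09:45–10:00, 10:15–10:45.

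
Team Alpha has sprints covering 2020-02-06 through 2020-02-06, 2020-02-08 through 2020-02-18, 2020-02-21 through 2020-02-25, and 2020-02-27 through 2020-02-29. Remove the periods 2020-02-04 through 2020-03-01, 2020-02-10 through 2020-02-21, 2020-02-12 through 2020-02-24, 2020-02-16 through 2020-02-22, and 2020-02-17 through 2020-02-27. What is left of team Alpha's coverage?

Second set merges to 2020-02-04 through 2020-03-01.
2020-02-06 through 2020-02-06 lies entirely inside B → drops out.
2020-02-08 through 2020-02-18 lies entirely inside B → drops out.
2020-02-21 through 2020-02-25 lies entirely inside B → drops out.
2020-02-27 through 2020-02-29 lies entirely inside B → drops out.

none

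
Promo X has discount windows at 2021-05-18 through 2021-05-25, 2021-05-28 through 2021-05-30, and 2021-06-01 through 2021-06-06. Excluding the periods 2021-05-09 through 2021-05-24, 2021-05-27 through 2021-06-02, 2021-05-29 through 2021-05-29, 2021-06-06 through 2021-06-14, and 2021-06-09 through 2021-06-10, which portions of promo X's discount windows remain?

2021-05-25 through 2021-05-25, 2021-06-03 through 2021-06-05

B, merged: 2021-05-09 through 2021-05-24, 2021-05-27 through 2021-06-02, 2021-06-06 through 2021-06-14.
2021-05-18 through 2021-05-25 with B removed leaves 2021-05-25 through 2021-05-25.
2021-05-28 through 2021-05-30 lies entirely inside B → drops out.
2021-06-01 through 2021-06-06 with B removed leaves 2021-06-03 through 2021-06-05.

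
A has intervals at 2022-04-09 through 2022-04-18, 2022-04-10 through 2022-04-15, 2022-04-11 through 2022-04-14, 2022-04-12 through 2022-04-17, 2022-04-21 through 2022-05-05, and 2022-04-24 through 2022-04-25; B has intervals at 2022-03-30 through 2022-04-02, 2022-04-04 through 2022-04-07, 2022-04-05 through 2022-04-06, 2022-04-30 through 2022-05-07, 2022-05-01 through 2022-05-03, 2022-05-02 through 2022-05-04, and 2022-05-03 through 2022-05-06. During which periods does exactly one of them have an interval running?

First set merges to 2022-04-09 through 2022-04-18, 2022-04-21 through 2022-05-05.
Second set merges to 2022-03-30 through 2022-04-02, 2022-04-04 through 2022-04-07, 2022-04-30 through 2022-05-07.
A but not B: 2022-04-09 through 2022-04-18, 2022-04-21 through 2022-04-29.
B but not A: 2022-03-30 through 2022-04-02, 2022-04-04 through 2022-04-07, 2022-05-06 through 2022-05-07.
Combining gives A △ B.

2022-03-30 through 2022-04-02, 2022-04-04 through 2022-04-07, 2022-04-09 through 2022-04-18, 2022-04-21 through 2022-04-29, 2022-05-06 through 2022-05-07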